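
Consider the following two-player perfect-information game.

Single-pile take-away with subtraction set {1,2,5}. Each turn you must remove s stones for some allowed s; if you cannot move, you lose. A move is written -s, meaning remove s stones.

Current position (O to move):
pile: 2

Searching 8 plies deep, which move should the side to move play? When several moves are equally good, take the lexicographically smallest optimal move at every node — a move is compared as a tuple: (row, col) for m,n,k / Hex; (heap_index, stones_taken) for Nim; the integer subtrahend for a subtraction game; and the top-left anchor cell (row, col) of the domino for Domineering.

p1 O@[2]: -1[1]-1 -2[0]+1*
p2 X@[0] terminal -1; root [2] d8

O's best at [2]: -2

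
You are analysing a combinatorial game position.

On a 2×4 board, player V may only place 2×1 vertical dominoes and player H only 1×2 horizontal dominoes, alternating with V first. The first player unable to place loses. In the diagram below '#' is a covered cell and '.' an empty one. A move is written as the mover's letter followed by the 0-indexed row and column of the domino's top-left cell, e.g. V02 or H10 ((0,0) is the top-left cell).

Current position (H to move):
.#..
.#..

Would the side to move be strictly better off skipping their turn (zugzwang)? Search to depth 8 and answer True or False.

p1 H@[.#../.#..]: H02[.###/.#..]+1* H12[.#../.###]+1
p2 V@[.###/.#..]: V00[####/##..]-1*
p3 H@[####/##..]: H12[####/####]+1*
p4 V@[####/####] terminal -1; root [.#../.#..] d8
pass branch (V moves first from the same position):
  | p1 V@[.#../.#..]: V00[##../##..]-1 V02[.##./.##.]+1* V03[.#.#/.#.#]+1
  | p2 H@[.##./.##.] terminal -1; root [.#../.#..] d8
H moving scores +1; H passing scores -1

zugzwang(.#../.#.., H) = False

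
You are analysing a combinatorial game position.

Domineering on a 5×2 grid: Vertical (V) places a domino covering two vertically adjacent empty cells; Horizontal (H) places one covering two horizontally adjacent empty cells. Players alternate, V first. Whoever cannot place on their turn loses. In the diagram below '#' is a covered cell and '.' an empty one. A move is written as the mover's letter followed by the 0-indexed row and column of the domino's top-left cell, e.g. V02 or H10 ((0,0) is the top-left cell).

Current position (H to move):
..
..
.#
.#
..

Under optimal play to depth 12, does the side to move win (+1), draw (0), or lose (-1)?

ply 1, H at ../../.#/.#/.. | H00=+1→##/../.#/.#/..*; H10=+1→../##/.#/.#/..; H40=-1→../../.#/.#/##
ply 2, V at ##/../.#/.#/.. | V10=-1→##/#./##/.#/..*; V20=-1→##/../##/##/..; V30=-1→##/../.#/##/#.
ply 3, H at ##/#./##/.#/.. | H40=+1→##/#./##/.#/##*
ply 4: ##/#./##/.#/## is terminal -1 (V); from ../../.#/.#/.. depth 12

value(../../.#/.#/.., H) = +1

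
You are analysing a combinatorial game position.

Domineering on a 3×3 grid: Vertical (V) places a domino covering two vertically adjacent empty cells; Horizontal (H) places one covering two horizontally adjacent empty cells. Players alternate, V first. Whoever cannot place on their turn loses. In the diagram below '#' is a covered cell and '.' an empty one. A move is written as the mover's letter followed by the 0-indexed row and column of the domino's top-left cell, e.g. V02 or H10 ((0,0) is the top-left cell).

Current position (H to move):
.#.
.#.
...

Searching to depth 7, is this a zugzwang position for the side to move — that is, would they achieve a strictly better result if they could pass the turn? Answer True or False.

zugzwang(.#./.#./..., H) = False

p1 H@[.#./.#./...]: H20[.#./.#./##.]-1* H21[.#./.#./.##]-1
p2 V@[.#./.#./##.]: V00[##./##./##.]+1* V02[.##/.##/##.]+1 V12[.#./.##/###]+1
p3 H@[##./##./##.] terminal -1; root [.#./.#./...] d7
pass branch (V moves first from the same position):
  | p1 V@[.#./.#./...]: V00[##./##./...]+1* V02[.##/.##/...]+1 V10[.#./##./#..]+1 V12[.#./.##/..#]+1
  | p2 H@[##./##./...]: H20[##./##./##.]-1* H21[##./##./.##]-1
  | p3 V@[##./##./##.]: V02[###/###/##.]+1* V12[##./###/###]+1
  | p4 H@[###/###/##.] terminal -1; root [.#./.#./...] d7
H moving scores -1; H passing scores -1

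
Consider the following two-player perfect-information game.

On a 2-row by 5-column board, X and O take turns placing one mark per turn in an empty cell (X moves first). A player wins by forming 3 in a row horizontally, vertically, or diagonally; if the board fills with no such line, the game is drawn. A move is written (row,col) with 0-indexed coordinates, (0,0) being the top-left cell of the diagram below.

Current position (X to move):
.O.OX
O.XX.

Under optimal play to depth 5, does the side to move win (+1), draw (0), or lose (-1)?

value(.O.OX/O.XX., X) = +1

p1 X@[.O.OX/O.XX.]: (0,0)[XO.OX/O.XX.]-1 (0,2)[.OXOX/O.XX.]+1* (1,1)[.O.OX/OXXX.]+1 (1,4)[.O.OX/O.XXX]+1
p2 O@[.OXOX/O.XX.]: (0,0)[OOXOX/O.XX.]-1* (1,1)[.OXOX/OOXX.]-1 (1,4)[.OXOX/O.XXO]-1
p3 X@[OOXOX/O.XX.]: (1,1)[OOXOX/OXXX.]+1* (1,4)[OOXOX/O.XXX]+1
p4 O@[OOXOX/OXXX.] terminal -1; root [.O.OX/O.XX.] d5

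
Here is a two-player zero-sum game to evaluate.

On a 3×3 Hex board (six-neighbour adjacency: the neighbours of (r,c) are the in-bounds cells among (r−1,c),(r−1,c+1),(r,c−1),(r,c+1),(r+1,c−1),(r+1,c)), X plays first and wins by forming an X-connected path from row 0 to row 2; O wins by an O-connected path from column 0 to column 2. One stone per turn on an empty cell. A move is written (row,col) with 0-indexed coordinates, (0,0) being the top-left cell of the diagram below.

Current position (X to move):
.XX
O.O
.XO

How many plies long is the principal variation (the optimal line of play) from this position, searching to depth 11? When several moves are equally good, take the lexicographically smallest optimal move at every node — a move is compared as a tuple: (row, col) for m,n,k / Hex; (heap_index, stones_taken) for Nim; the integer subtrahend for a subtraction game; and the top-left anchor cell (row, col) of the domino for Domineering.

PV length from [.XX/O.O/.XO]: 1 ply

[.XX/O.O/.XO] X move#1: (0,0):-1/XXX/O.O/.XO, (1,1):+1/.XX/OXO/.XO*, (2,0):-1/.XX/O.O/XXO
[.XX/OXO/.XO] end (terminal -1, O#2); searched .XX/O.O/.XO to 11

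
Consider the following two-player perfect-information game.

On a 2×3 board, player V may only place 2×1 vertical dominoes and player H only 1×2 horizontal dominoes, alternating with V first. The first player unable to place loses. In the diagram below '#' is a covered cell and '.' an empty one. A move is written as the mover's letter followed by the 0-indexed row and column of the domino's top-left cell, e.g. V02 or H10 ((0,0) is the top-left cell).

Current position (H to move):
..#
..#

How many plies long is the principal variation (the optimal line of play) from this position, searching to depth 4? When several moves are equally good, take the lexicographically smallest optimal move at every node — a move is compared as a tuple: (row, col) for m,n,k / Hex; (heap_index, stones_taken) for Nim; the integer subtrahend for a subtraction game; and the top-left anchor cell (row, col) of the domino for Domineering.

ply 1, H at ..#/..# | H00=+1→###/..#*; H10=+1→..#/###
ply 2: ###/..# is terminal -1 (V); from ..#/..# depth 4

PV length from [..#/..#]: 1 ply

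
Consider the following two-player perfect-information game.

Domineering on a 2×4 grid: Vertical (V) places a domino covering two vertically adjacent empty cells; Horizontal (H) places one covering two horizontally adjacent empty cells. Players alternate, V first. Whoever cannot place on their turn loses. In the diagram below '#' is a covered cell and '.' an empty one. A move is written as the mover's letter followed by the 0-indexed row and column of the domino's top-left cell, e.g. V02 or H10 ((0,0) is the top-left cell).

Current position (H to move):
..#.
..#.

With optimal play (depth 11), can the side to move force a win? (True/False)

[..#./..#.] H move#1: H00:+1/###./..#.*, H10:+1/..#./###.
[###./..#.] V move#2: V03:-1/####/..##*
[####/..##] H move#3: H10:+1/####/####*
[####/####] end (terminal -1, V#4); searched ..#./..#. to 11

H winning at [..#./..#.]: True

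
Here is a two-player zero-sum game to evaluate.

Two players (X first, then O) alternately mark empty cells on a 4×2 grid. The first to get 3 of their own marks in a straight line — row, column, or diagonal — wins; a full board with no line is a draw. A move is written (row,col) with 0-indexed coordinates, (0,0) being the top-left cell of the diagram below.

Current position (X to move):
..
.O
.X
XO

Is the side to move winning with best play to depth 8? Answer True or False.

X winning at [../.O/.X/XO]: False

p1 X@[../.O/.X/XO]: (0,0)[X./.O/.X/XO]+0* (0,1)[.X/.O/.X/XO]+0 (1,0)[../XO/.X/XO]+0 (2,0)[../.O/XX/XO]+0
p2 O@[X./.O/.X/XO]: (0,1)[XO/.O/.X/XO]+0* (1,0)[X./OO/.X/XO]+0 (2,0)[X./.O/OX/XO]+0
p3 X@[XO/.O/.X/XO]: (1,0)[XO/XO/.X/XO]+0* (2,0)[XO/.O/XX/XO]+0
p4 O@[XO/XO/.X/XO]: (2,0)[XO/XO/OX/XO]+0*
p5 X@[XO/XO/OX/XO] terminal +0; root [../.O/.X/XO] d8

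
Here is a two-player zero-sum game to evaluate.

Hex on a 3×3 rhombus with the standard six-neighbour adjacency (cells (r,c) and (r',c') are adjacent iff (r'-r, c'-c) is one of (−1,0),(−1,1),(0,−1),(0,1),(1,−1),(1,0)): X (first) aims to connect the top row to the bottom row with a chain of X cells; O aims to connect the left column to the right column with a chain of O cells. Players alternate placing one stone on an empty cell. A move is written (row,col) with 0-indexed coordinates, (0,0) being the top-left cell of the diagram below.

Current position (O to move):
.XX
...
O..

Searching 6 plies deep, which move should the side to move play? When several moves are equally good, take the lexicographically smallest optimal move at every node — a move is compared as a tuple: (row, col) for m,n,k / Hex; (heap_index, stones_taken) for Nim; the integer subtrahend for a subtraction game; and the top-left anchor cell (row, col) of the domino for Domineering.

[.XX/.../O..] O move#1: (0,0):-1/OXX/.../O.., (1,0):-1/.XX/O../O.., (1,1):-1/.XX/.O./O.., (1,2):+1/.XX/..O/O..*, (2,1):+1/.XX/.../OO., (2,2):-1/.XX/.../O.O
[.XX/..O/O..] X move#2: (0,0):-1/XXX/..O/O..*, (1,0):-1/.XX/X.O/O.., (1,1):-1/.XX/.XO/O.., (2,1):-1/.XX/..O/OX., (2,2):-1/.XX/..O/O.X
[XXX/..O/O..] O move#3: (1,0):+1/XXX/O.O/O..*, (1,1):+1/XXX/.OO/O.., (2,1):+1/XXX/..O/OO., (2,2):+1/XXX/..O/O.O
[XXX/O.O/O..] X move#4: (1,1):-1/XXX/OXO/O..*, (2,1):-1/XXX/O.O/OX., (2,2):-1/XXX/O.O/O.X
[XXX/OXO/O..] O move#5: (2,1):+1/XXX/OXO/OO.*, (2,2):-1/XXX/OXO/O.O
[XXX/OXO/OO.] end (terminal -1, X#6); searched .XX/.../O.. to 6

O's best at [.XX/.../O..]: (1,2)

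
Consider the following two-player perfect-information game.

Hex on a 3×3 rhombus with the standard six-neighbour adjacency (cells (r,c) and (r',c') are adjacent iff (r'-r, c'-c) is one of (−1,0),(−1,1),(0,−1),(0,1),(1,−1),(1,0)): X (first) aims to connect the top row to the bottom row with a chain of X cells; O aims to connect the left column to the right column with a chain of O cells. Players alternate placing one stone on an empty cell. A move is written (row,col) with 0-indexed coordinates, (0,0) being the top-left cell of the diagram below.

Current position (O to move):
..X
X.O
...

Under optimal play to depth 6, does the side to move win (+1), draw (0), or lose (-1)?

[..X/X.O/...] O move#1: (0,0):-1/O.X/X.O/..., (0,1):-1/.OX/X.O/..., (1,1):-1/..X/XOO/..., (2,0):+1/..X/X.O/O..*, (2,1):-1/..X/X.O/.O., (2,2):-1/..X/X.O/..O
[..X/X.O/O..] X move#2: (0,0):-1/X.X/X.O/O..*, (0,1):-1/.XX/X.O/O.., (1,1):-1/..X/XXO/O.., (2,1):-1/..X/X.O/OX., (2,2):-1/..X/X.O/O.X
[X.X/X.O/O..] O move#3: (0,1):+1/XOX/X.O/O..*, (1,1):+1/X.X/XOO/O.., (2,1):+1/X.X/X.O/OO., (2,2):+1/X.X/X.O/O.O
[XOX/X.O/O..] X move#4: (1,1):-1/XOX/XXO/O..*, (2,1):-1/XOX/X.O/OX., (2,2):-1/XOX/X.O/O.X
[XOX/XXO/O..] O move#5: (2,1):+1/XOX/XXO/OO.*, (2,2):-1/XOX/XXO/O.O
[XOX/XXO/OO.] end (terminal -1, X#6); searched ..X/X.O/... to 6

value(..X/X.O/..., O) = +1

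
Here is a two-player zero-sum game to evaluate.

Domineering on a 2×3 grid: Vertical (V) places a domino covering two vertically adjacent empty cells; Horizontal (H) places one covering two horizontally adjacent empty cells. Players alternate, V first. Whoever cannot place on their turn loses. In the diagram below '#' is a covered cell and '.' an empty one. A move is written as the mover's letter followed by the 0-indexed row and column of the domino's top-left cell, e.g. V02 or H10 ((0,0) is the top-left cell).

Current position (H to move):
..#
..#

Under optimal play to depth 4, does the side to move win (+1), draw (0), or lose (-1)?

value(..#/..#, H) = +1

[..#/..#] H move#1: H00:+1/###/..#*, H10:+1/..#/###
[###/..#] end (terminal -1, V#2); searched ..#/..# to 4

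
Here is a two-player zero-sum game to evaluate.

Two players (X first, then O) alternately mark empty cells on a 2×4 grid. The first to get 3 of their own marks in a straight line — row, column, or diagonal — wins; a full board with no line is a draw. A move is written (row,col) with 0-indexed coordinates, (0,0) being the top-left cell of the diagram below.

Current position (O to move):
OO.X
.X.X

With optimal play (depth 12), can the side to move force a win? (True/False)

O winning at [OO.X/.X.X]: True

ply 1, O at OO.X/.X.X | (0,2)=+1→OOOX/.X.X*; (1,0)=-1→OO.X/OX.X; (1,2)=+0→OO.X/.XOX
ply 2: OOOX/.X.X is terminal -1 (X); from OO.X/.X.X depth 12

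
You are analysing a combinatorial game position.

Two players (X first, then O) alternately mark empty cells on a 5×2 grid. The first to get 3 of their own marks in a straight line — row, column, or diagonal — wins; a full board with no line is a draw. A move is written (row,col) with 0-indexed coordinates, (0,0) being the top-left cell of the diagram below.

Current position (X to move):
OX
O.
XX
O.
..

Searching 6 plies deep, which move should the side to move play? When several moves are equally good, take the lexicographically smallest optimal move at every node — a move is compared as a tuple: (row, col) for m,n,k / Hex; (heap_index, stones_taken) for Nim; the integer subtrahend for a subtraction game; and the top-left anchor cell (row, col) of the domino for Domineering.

p1 X@[OX/O./XX/O./..]: (1,1)[OX/OX/XX/O./..]+1* (3,1)[OX/O./XX/OX/..]+1 (4,0)[OX/O./XX/O./X.]+0 (4,1)[OX/O./XX/O./.X]+1
p2 O@[OX/OX/XX/O./..] terminal -1; root [OX/O./XX/O./..] d6

X's best at [OX/O./XX/O./..]: (1,1)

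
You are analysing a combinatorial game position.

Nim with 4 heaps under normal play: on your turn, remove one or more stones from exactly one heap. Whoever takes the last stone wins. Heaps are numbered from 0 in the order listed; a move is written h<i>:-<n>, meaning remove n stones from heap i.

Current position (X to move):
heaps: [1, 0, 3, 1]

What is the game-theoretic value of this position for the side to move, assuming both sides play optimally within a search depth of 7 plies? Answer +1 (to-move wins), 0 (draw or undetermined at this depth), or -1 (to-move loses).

value((1,0,3,1), X) = +1

p1 X@[(1,0,3,1)]: h0:-1[(0,0,3,1)]-1 h2:-1[(1,0,2,1)]-1 h2:-2[(1,0,1,1)]-1 h2:-3[(1,0,0,1)]+1* h3:-1[(1,0,3,0)]-1
p2 O@[(1,0,0,1)]: h0:-1[(0,0,0,1)]-1* h3:-1[(1,0,0,0)]-1
p3 X@[(0,0,0,1)]: h3:-1[(0,0,0,0)]+1*
p4 O@[(0,0,0,0)] terminal -1; root [(1,0,3,1)] d7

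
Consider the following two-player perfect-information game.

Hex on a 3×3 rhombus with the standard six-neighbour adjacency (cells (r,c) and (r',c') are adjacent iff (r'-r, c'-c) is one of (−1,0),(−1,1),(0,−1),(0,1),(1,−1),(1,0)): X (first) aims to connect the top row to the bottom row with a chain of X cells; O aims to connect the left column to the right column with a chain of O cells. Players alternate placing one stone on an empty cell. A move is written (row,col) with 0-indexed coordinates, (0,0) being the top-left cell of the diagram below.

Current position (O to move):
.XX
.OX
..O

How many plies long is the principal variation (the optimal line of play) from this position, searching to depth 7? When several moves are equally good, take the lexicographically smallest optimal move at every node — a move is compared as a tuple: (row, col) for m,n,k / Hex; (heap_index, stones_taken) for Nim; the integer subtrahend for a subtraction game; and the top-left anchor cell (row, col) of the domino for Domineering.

PV length from [.XX/.OX/..O]: 3 plies

[.XX/.OX/..O] O move#1: (0,0):-1/OXX/.OX/..O, (1,0):-1/.XX/OOX/..O, (2,0):-1/.XX/.OX/O.O, (2,1):+1/.XX/.OX/.OO*
[.XX/.OX/.OO] X move#2: (0,0):-1/XXX/.OX/.OO*, (1,0):-1/.XX/XOX/.OO, (2,0):-1/.XX/.OX/XOO
[XXX/.OX/.OO] O move#3: (1,0):+1/XXX/OOX/.OO*, (2,0):+1/XXX/.OX/OOO
[XXX/OOX/.OO] end (terminal -1, X#4); searched .XX/.OX/..O to 7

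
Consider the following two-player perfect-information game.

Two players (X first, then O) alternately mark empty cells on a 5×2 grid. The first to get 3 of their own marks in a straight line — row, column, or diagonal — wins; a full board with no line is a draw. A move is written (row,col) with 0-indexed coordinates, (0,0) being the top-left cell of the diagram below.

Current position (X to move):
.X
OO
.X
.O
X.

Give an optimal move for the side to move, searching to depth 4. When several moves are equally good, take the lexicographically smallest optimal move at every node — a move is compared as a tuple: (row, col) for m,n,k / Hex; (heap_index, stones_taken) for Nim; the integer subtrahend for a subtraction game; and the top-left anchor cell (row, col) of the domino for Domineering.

[.X/OO/.X/.O/X.] X move#1: (0,0):+0/XX/OO/.X/.O/X.*, (2,0):+0/.X/OO/XX/.O/X., (3,0):+0/.X/OO/.X/XO/X., (4,1):-1/.X/OO/.X/.O/XX
[XX/OO/.X/.O/X.] O move#2: (2,0):+0/XX/OO/OX/.O/X.*, (3,0):+0/XX/OO/.X/OO/X., (4,1):+0/XX/OO/.X/.O/XO
[XX/OO/OX/.O/X.] X move#3: (3,0):+0/XX/OO/OX/XO/X.*, (4,1):-1/XX/OO/OX/.O/XX
[XX/OO/OX/XO/X.] O move#4: (4,1):+0/XX/OO/OX/XO/XO*
[XX/OO/OX/XO/XO] end (terminal +0, X#5); searched .X/OO/.X/.O/X. to 4

X's best at [.X/OO/.X/.O/X.]: (0,0)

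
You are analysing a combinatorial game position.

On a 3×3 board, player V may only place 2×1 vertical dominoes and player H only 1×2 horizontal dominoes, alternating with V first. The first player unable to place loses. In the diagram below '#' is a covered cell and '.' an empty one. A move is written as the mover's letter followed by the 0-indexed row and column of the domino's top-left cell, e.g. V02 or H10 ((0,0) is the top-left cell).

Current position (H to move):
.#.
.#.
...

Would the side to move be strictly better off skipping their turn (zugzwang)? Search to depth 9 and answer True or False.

[.#./.#./...] H move#1: H20:-1/.#./.#./##.*, H21:-1/.#./.#./.##
[.#./.#./##.] V move#2: V00:+1/##./##./##.*, V02:+1/.##/.##/##., V12:+1/.#./.##/###
[##./##./##.] end (terminal -1, H#3); searched .#./.#./... to 9
pass branch (V moves first from the same position):
  | [.#./.#./...] V move#1: V00:+1/##./##./...*, V02:+1/.##/.##/..., V10:+1/.#./##./#.., V12:+1/.#./.##/..#
  | [##./##./...] H move#2: H20:-1/##./##./##.*, H21:-1/##./##./.##
  | [##./##./##.] V move#3: V02:+1/###/###/##.*, V12:+1/##./###/###
  | [###/###/##.] end (terminal -1, H#4); searched .#./.#./... to 9
H moving scores -1; H passing scores -1

zugzwang(.#./.#./..., H) = False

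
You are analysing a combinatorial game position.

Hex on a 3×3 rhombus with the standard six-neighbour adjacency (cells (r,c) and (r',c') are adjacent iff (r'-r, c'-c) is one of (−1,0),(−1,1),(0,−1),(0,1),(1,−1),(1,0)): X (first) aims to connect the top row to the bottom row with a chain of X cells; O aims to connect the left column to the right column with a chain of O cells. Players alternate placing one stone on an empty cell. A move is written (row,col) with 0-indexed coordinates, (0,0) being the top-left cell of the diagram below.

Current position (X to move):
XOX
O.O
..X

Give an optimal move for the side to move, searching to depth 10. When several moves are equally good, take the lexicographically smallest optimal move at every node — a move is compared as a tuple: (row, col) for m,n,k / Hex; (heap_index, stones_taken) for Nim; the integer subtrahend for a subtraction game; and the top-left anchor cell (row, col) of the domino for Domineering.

X's best at [XOX/O.O/..X]: (1,1)

[XOX/O.O/..X] X move#1: (1,1):+1/XOX/OXO/..X*, (2,0):-1/XOX/O.O/X.X, (2,1):-1/XOX/O.O/.XX
[XOX/OXO/..X] O move#2: (2,0):-1/XOX/OXO/O.X*, (2,1):-1/XOX/OXO/.OX
[XOX/OXO/O.X] X move#3: (2,1):+1/XOX/OXO/OXX*
[XOX/OXO/OXX] end (terminal -1, O#4); searched XOX/O.O/..X to 10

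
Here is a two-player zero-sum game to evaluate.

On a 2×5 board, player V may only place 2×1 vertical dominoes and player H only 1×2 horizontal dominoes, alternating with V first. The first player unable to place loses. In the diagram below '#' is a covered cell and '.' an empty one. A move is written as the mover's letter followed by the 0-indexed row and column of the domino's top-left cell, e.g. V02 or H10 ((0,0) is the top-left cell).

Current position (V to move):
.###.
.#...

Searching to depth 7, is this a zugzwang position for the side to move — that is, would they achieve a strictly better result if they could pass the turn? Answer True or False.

ply 1, V at .###./.#... | V00=-1→####./##...; V04=+1→.####/.#..#*
ply 2, H at .####/.#..# | H12=-1→.####/.####*
ply 3, V at .####/.#### | V00=+1→#####/#####*
ply 4: #####/##### is terminal -1 (H); from .###./.#... depth 7
pass branch (H moves first from the same position):
  | ply 1, H at .###./.#... | H12=-1→.###./.###.*; H13=-1→.###./.#.##
  | ply 2, V at .###./.###. | V00=+1→####./####.*; V04=+1→.####/.####
  | ply 3: ####./####. is terminal -1 (H); from .###./.#... depth 7
V moving scores +1; V passing scores +1

zugzwang(.###./.#..., V) = False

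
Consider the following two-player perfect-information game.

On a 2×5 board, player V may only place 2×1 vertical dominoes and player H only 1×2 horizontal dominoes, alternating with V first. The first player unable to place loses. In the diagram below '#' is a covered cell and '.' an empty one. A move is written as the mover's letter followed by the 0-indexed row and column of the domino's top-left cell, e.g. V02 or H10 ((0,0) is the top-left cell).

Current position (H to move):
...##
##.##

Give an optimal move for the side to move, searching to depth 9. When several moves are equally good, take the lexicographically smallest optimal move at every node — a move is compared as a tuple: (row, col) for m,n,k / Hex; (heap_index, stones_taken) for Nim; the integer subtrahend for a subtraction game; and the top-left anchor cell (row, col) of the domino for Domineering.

p1 H@[...##/##.##]: H00[##.##/##.##]-1 H01[.####/##.##]+1*
p2 V@[.####/##.##] terminal -1; root [...##/##.##] d9

H's best at [...##/##.##]: H01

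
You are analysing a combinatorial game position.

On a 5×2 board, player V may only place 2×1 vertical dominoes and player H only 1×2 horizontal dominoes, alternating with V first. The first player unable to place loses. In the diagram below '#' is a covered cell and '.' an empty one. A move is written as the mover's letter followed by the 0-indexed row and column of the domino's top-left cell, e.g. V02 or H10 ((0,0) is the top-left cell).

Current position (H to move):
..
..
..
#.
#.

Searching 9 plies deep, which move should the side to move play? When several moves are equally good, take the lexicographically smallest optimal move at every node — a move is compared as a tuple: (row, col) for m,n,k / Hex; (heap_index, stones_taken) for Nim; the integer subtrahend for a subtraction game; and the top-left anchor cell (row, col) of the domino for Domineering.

H's best at [../../../#./#.]: H10

p1 H@[../../../#./#.]: H00[##/../../#./#.]-1 H10[../##/../#./#.]+1* H20[../../##/#./#.]-1
p2 V@[../##/../#./#.]: V21[../##/.#/##/#.]-1* V31[../##/../##/##]-1
p3 H@[../##/.#/##/#.]: H00[##/##/.#/##/#.]+1*
p4 V@[##/##/.#/##/#.] terminal -1; root [../../../#./#.] d9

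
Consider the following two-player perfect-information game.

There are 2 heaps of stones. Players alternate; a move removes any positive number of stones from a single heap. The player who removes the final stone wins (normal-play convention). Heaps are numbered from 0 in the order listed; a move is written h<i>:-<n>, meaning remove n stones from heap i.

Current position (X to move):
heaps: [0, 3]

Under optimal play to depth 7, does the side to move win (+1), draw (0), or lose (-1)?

value((0,3), X) = +1

p1 X@[(0,3)]: h1:-1[(0,2)]-1 h1:-2[(0,1)]-1 h1:-3[(0,0)]+1*
p2 O@[(0,0)] terminal -1; root [(0,3)] d7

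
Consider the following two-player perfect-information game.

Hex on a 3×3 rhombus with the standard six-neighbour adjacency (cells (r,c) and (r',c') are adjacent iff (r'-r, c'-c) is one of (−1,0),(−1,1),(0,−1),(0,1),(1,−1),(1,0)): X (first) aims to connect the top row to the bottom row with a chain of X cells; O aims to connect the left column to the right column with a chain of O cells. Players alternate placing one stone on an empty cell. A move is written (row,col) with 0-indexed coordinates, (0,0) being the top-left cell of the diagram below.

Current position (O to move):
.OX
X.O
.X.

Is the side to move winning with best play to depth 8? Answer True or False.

O winning at [.OX/X.O/.X.]: True

[.OX/X.O/.X.] O move#1: (0,0):-1/OOX/X.O/.X., (1,1):+1/.OX/XOO/.X.*, (2,0):-1/.OX/X.O/OX., (2,2):-1/.OX/X.O/.XO
[.OX/XOO/.X.] X move#2: (0,0):-1/XOX/XOO/.X.*, (2,0):-1/.OX/XOO/XX., (2,2):-1/.OX/XOO/.XX
[XOX/XOO/.X.] O move#3: (2,0):+1/XOX/XOO/OX.*, (2,2):-1/XOX/XOO/.XO
[XOX/XOO/OX.] end (terminal -1, X#4); searched .OX/X.O/.X. to 8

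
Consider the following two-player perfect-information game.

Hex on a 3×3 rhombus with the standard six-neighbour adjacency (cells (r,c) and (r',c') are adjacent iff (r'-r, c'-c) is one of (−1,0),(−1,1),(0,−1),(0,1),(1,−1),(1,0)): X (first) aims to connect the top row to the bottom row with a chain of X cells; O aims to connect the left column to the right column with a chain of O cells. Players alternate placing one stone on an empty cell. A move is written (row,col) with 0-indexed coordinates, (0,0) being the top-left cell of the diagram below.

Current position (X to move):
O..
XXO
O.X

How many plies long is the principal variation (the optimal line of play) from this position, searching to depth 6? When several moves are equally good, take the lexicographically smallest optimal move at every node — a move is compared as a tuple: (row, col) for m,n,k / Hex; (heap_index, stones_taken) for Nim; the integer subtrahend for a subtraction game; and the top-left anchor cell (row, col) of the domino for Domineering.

PV length from [O../XXO/O.X]: 3 plies

[O../XXO/O.X] X move#1: (0,1):-1/OX./XXO/O.X, (0,2):-1/O.X/XXO/O.X, (2,1):+1/O../XXO/OXX*
[O../XXO/OXX] O move#2: (0,1):-1/OO./XXO/OXX*, (0,2):-1/O.O/XXO/OXX
[OO./XXO/OXX] X move#3: (0,2):+1/OOX/XXO/OXX*
[OOX/XXO/OXX] end (terminal -1, O#4); searched O../XXO/O.X to 6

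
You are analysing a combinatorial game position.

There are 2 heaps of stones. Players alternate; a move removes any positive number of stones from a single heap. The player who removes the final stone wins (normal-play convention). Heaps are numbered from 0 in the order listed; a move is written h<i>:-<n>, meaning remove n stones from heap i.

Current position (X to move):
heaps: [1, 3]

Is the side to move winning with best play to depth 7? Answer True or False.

ply 1, X at (1,3) | h0:-1=-1→(0,3); h1:-1=-1→(1,2); h1:-2=+1→(1,1)*; h1:-3=-1→(1,0)
ply 2, O at (1,1) | h0:-1=-1→(0,1)*; h1:-1=-1→(1,0)
ply 3, X at (0,1) | h1:-1=+1→(0,0)*
ply 4: (0,0) is terminal -1 (O); from (1,3) depth 7

X winning at [(1,3)]: True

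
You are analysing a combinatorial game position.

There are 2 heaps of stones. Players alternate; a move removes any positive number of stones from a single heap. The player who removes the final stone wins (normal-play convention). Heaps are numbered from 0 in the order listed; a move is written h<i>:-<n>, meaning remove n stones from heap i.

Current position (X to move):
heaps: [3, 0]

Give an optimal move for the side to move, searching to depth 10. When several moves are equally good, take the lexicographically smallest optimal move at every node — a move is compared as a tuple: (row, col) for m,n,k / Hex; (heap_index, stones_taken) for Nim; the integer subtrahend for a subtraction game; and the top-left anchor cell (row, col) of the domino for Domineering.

X's best at [(3,0)]: h0:-3

p1 X@[(3,0)]: h0:-1[(2,0)]-1 h0:-2[(1,0)]-1 h0:-3[(0,0)]+1*
p2 O@[(0,0)] terminal -1; root [(3,0)] d10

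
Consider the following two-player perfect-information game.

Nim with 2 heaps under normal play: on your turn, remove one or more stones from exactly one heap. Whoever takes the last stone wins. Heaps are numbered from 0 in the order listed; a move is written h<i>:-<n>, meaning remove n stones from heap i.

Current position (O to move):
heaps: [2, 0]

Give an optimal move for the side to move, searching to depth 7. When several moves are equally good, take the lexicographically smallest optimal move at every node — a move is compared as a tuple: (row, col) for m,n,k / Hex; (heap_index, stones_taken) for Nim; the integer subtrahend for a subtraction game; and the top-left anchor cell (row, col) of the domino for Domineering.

O's best at [(2,0)]: h0:-2

p1 O@[(2,0)]: h0:-1[(1,0)]-1 h0:-2[(0,0)]+1*
p2 X@[(0,0)] terminal -1; root [(2,0)] d7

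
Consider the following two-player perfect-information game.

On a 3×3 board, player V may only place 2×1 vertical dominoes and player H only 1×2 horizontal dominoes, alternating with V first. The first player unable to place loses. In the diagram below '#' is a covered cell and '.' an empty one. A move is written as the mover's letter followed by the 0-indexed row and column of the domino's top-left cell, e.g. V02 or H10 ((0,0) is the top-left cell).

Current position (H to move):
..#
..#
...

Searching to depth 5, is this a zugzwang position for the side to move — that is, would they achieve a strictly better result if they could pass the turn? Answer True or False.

[..#/..#/...] H move#1: H00:-1/###/..#/..., H10:+1/..#/###/...*, H20:-1/..#/..#/##., H21:-1/..#/..#/.##
[..#/###/...] end (terminal -1, V#2); searched ..#/..#/... to 5
pass branch (V moves first from the same position):
  | [..#/..#/...] V move#1: V00:+1/#.#/#.#/...*, V01:+1/.##/.##/..., V10:+1/..#/#.#/#.., V11:+1/..#/.##/.#.
  | [#.#/#.#/...] H move#2: H20:-1/#.#/#.#/##.*, H21:-1/#.#/#.#/.##
  | [#.#/#.#/##.] V move#3: V01:+1/###/###/##.*
  | [###/###/##.] end (terminal -1, H#4); searched ..#/..#/... to 5
H moving scores +1; H passing scores -1

zugzwang(..#/..#/..., H) = False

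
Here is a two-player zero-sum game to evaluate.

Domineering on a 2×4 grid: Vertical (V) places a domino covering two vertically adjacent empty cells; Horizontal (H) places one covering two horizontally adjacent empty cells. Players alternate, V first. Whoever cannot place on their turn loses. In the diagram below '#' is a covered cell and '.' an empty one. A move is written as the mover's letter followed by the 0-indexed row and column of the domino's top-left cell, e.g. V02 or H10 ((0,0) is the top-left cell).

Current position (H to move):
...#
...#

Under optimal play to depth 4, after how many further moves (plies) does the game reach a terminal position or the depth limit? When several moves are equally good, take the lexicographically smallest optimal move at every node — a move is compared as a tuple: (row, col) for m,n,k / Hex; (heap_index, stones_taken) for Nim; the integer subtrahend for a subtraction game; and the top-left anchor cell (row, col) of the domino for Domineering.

[...#/...#] H move#1: H00:+1/##.#/...#*, H01:+1/.###/...#, H10:+1/...#/##.#, H11:+1/...#/.###
[##.#/...#] V move#2: V02:-1/####/..##*
[####/..##] H move#3: H10:+1/####/####*
[####/####] end (terminal -1, V#4); searched ...#/...# to 4

PV length from [...#/...#]: 3 plies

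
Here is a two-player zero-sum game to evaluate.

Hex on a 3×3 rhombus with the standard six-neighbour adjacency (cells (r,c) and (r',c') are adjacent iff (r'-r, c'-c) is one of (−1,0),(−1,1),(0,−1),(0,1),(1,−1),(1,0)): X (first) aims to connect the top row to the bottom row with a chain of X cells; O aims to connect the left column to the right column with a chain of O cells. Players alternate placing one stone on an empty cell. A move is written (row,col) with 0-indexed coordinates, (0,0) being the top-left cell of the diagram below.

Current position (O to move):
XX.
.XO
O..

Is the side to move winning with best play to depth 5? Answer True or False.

O winning at [XX./.XO/O..]: True

p1 O@[XX./.XO/O..]: (0,2)[XXO/.XO/O..]-1 (1,0)[XX./OXO/O..]-1 (2,1)[XX./.XO/OO.]+1* (2,2)[XX./.XO/O.O]-1
p2 X@[XX./.XO/OO.] terminal -1; root [XX./.XO/O..] d5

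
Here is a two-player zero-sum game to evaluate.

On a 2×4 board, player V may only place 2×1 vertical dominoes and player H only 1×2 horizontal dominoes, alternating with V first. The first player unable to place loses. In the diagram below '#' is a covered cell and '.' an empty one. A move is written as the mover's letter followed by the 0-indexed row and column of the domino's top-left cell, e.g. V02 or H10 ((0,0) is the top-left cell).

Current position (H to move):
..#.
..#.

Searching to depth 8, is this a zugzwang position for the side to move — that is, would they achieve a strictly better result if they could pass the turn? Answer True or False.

ply 1, H at ..#./..#. | H00=+1→###./..#.*; H10=+1→..#./###.
ply 2, V at ###./..#. | V03=-1→####/..##*
ply 3, H at ####/..## | H10=+1→####/####*
ply 4: ####/#### is terminal -1 (V); from ..#./..#. depth 8
if H skipped the turn, V would face:
~ ply 1, V at ..#./..#. | V00=+1→#.#./#.#.*; V01=+1→.##./.##.; V03=-1→..##/..##
~ ply 2: #.#./#.#. is terminal -1 (H); from ..#./..#. depth 8
compare (H): move=+1 vs pass=-1

zugzwang(..#./..#., H) = False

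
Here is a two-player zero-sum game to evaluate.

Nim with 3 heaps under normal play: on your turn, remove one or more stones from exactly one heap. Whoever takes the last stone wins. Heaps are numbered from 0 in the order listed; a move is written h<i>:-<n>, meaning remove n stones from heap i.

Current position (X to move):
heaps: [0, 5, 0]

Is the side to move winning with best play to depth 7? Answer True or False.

X winning at [(0,5,0)]: True

ply 1, X at (0,5,0) | h1:-1=-1→(0,4,0); h1:-2=-1→(0,3,0); h1:-3=-1→(0,2,0); h1:-4=-1→(0,1,0); h1:-5=+1→(0,0,0)*
ply 2: (0,0,0) is terminal -1 (O); from (0,5,0) depth 7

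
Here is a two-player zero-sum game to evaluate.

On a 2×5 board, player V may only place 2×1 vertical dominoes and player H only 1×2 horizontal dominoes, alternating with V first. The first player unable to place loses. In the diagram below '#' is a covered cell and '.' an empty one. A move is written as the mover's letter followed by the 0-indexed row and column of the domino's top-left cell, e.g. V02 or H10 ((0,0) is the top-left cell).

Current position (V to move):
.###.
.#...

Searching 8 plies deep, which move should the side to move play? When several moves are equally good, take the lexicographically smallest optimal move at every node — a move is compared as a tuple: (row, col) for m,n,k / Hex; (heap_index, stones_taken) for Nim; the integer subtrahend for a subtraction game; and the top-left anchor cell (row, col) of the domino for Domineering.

V's best at [.###./.#...]: V04

[.###./.#...] V move#1: V00:-1/####./##..., V04:+1/.####/.#..#*
[.####/.#..#] H move#2: H12:-1/.####/.####*
[.####/.####] V move#3: V00:+1/#####/#####*
[#####/#####] end (terminal -1, H#4); searched .###./.#... to 8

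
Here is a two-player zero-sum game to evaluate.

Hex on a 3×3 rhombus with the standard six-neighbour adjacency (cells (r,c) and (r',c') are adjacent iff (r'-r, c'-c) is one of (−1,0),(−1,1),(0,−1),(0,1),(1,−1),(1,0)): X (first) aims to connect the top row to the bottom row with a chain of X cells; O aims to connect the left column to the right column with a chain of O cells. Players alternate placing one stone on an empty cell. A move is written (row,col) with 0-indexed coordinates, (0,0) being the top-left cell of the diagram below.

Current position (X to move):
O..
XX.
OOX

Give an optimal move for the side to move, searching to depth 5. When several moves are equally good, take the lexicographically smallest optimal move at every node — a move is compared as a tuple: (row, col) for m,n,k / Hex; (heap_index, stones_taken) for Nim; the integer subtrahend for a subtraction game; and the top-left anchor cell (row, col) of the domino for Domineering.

[O../XX./OOX] X move#1: (0,1):-1/OX./XX./OOX, (0,2):-1/O.X/XX./OOX, (1,2):+1/O../XXX/OOX*
[O../XXX/OOX] O move#2: (0,1):-1/OO./XXX/OOX*, (0,2):-1/O.O/XXX/OOX
[OO./XXX/OOX] X move#3: (0,2):+1/OOX/XXX/OOX*
[OOX/XXX/OOX] end (terminal -1, O#4); searched O../XX./OOX to 5

X's best at [O../XX./OOX]: (1,2)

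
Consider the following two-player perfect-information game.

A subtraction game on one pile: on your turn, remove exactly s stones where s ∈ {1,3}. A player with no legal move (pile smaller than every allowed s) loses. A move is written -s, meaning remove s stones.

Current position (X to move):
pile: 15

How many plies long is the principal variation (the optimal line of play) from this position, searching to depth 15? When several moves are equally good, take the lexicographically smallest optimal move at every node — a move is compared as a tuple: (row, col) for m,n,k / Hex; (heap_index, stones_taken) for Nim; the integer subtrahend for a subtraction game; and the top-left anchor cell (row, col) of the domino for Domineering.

PV length from [15]: 15 plies

[15] X move#1: -1:+1/14*, -3:+1/12
[14] O move#2: -1:-1/13*, -3:-1/11
[13] X move#3: -1:+1/12*, -3:+1/10
[12] O move#4: -1:-1/11*, -3:-1/9
[11] X move#5: -1:+1/10*, -3:+1/8
[10] O move#6: -1:-1/9*, -3:-1/7
[9] X move#7: -1:+1/8*, -3:+1/6
[8] O move#8: -1:-1/7*, -3:-1/5
[7] X move#9: -1:+1/6*, -3:+1/4
[6] O move#10: -1:-1/5*, -3:-1/3
[5] X move#11: -1:+1/4*, -3:+1/2
[4] O move#12: -1:-1/3*, -3:-1/1
[3] X move#13: -1:+1/2*, -3:+1/0
[2] O move#14: -1:-1/1*
[1] X move#15: -1:+1/0*
[0] end (terminal -1, O#16); searched 15 to 15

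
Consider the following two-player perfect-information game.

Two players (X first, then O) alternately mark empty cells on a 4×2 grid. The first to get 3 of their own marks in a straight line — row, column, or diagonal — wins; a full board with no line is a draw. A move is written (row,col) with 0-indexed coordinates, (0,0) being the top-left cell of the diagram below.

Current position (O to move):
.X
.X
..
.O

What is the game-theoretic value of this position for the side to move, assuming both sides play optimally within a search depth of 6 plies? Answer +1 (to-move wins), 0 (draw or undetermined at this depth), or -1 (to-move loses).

ply 1, O at .X/.X/../.O | (0,0)=-1→OX/.X/../.O; (1,0)=-1→.X/OX/../.O; (2,0)=-1→.X/.X/O./.O; (2,1)=+0→.X/.X/.O/.O*; (3,0)=-1→.X/.X/../OO
ply 2, X at .X/.X/.O/.O | (0,0)=+0→XX/.X/.O/.O*; (1,0)=+0→.X/XX/.O/.O; (2,0)=+0→.X/.X/XO/.O; (3,0)=+0→.X/.X/.O/XO
ply 3, O at XX/.X/.O/.O | (1,0)=+0→XX/OX/.O/.O*; (2,0)=+0→XX/.X/OO/.O; (3,0)=+0→XX/.X/.O/OO
ply 4, X at XX/OX/.O/.O | (2,0)=+0→XX/OX/XO/.O*; (3,0)=+0→XX/OX/.O/XO
ply 5, O at XX/OX/XO/.O | (3,0)=+0→XX/OX/XO/OO*
ply 6: XX/OX/XO/OO is terminal +0 (X); from .X/.X/../.O depth 6

value(.X/.X/../.O, O) = 0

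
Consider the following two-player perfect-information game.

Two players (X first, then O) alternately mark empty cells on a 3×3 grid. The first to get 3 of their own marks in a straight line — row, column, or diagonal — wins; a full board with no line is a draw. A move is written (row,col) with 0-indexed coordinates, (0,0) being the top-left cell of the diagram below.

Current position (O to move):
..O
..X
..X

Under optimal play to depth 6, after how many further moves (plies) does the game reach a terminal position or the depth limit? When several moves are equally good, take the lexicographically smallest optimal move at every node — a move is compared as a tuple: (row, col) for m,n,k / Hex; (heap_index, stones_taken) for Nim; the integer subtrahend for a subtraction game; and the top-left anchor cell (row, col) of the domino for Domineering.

ply 1, O at ..O/..X/..X | (0,0)=+1→O.O/..X/..X*; (0,1)=+1→.OO/..X/..X; (1,0)=+0→..O/O.X/..X; (1,1)=+0→..O/.OX/..X; (2,0)=-1→..O/..X/O.X; (2,1)=-1→..O/..X/.OX
ply 2, X at O.O/..X/..X | (0,1)=-1→OXO/..X/..X*; (1,0)=-1→O.O/X.X/..X; (1,1)=-1→O.O/.XX/..X; (2,0)=-1→O.O/..X/X.X; (2,1)=-1→O.O/..X/.XX
ply 3, O at OXO/..X/..X | (1,0)=+0→OXO/O.X/..X; (1,1)=+0→OXO/.OX/..X; (2,0)=+1→OXO/..X/O.X*; (2,1)=+0→OXO/..X/.OX
ply 4, X at OXO/..X/O.X | (1,0)=-1→OXO/X.X/O.X*; (1,1)=-1→OXO/.XX/O.X; (2,1)=-1→OXO/..X/OXX
ply 5, O at OXO/X.X/O.X | (1,1)=+1→OXO/XOX/O.X*; (2,1)=-1→OXO/X.X/OOX
ply 6: OXO/XOX/O.X is terminal -1 (X); from ..O/..X/..X depth 6

PV length from [..O/..X/..X]: 5 plies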